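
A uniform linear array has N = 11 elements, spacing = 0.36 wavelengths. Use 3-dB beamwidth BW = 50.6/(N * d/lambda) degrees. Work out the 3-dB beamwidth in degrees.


BW = 50.6 / (11 * 0.36) = 50.6 / 3.96 = 12.78

12.78 deg


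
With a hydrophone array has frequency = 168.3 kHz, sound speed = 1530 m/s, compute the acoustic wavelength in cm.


lambda = c/f = 1530 / 168300 = 0.0091 m = 0.91 cm

0.91 cm


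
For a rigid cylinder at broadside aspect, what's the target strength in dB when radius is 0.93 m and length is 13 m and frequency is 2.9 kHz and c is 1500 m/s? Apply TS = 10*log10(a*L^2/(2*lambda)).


lambda = 1500/2900 = 0.51724 m
TS = 10*log10(0.93*13^2/(2*0.51724)) = 21.82

21.82 dB


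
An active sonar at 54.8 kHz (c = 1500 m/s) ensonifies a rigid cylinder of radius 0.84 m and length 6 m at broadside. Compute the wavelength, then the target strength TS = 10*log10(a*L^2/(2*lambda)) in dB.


Step 1: lambda = c/f = 1500/54800 = 0.02737 m
Step 2: TS = 10*log10(a*L^2/(2*lambda)) = 10*log10(0.84*6^2/(2*0.02737)) = 27.42

27.42 dB


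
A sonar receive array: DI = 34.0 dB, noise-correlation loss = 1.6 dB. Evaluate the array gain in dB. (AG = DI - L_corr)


AG = DI - L_corr = 34.0 - 1.6 = 32.4

32.4 dB


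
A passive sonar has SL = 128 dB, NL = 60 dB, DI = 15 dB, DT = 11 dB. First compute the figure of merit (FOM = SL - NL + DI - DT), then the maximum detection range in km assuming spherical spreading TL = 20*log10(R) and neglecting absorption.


Step 1: FOM = SL - NL + DI - DT = 128 - 60 + 15 - 11 = 72 dB
Step 2: at max range FOM = TL = 20*log10(R), so R = 10^(72/20) = 3981.07 m = 3.98 km

3.98 km


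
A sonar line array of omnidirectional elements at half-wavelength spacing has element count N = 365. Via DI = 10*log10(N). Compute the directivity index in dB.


DI = 10*log10(365) = 25.62

25.62 dB


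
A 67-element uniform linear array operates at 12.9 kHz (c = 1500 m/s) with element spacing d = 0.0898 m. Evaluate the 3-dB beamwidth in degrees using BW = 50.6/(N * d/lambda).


0.98 deg


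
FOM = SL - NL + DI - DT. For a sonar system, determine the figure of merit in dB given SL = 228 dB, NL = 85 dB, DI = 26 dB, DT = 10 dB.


159 dB


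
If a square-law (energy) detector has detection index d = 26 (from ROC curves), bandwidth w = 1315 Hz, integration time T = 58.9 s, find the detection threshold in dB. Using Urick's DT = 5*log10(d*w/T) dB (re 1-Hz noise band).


DT = 5*log10(d*w/T) = 5*log10(26 * 1315 / 58.9) = 5*log10(580.48) = 13.82

13.82 dB


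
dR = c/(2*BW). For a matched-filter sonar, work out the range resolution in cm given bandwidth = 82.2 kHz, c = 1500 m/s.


dR = c/(2*BW) = 1500 / (2 * 82.2e3) = 0.0091 m = 0.91 cm

0.91 cm


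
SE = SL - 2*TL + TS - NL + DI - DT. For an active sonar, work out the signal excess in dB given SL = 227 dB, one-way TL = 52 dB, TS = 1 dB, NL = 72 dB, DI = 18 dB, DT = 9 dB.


SE = SL - 2*TL + TS - NL + DI - DT = 227 - 2*52 + (1) - 72 + 18 - 9 = 61

61 dB


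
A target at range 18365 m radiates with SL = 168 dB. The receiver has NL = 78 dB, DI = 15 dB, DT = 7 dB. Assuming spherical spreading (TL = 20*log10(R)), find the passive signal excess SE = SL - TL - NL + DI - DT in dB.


Step 1: TL = 20*log10(18365) = 85.28 dB
Step 2: SE = 168 - 85.28 - 78 + 15 - 7 = 12.72

12.72 dB


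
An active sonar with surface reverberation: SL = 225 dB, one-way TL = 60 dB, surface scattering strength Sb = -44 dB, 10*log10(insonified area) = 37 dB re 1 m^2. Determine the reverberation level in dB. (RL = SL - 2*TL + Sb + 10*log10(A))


RL = SL - 2*TL + Sb + 10*log10(A) = 225 - 2*60 + (-44) + 37 = 98

98 dB


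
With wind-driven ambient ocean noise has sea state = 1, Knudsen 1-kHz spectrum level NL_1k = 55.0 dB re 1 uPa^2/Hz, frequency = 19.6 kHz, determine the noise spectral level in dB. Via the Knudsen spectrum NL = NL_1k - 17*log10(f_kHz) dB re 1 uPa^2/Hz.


NL = NL_1k - 17*log10(f_kHz) = 55.0 - 17*log10(19.6) = 55.0 - (21.97) = 33.03

33.03 dB


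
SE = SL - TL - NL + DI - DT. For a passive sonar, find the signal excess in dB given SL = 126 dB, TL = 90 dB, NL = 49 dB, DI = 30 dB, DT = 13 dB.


SE = SL - TL - NL + DI - DT = 126 - 90 - 49 + 30 - 13 = 4

4 dB


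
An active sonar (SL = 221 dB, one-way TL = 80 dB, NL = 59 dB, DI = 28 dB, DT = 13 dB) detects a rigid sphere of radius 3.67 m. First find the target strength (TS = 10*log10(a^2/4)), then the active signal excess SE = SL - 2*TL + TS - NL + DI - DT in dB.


Step 1: TS = 10*log10(3.67^2/4) = 5.27 dB
Step 2: SE = SL - 2*TL + TS - NL + DI - DT = 221 - 2*80 + (5.27) - 59 + 28 - 13 = 22.27

22.27 dB


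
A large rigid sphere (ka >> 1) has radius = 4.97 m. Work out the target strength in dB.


TS = 10*log10(4.97^2 / 4) = 10*log10(6.175225) = 7.91

7.91 dB


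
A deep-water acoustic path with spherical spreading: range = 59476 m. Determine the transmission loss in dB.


TL = 20*log10(59476) = 95.49

95.49 dB


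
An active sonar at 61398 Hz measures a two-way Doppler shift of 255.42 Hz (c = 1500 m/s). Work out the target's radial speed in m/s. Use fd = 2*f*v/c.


From fd = 2*f*v/c, v = c*fd/(2*f) = 1500 * 255.42 / (2*61398) = 3.12

3.12 m/s


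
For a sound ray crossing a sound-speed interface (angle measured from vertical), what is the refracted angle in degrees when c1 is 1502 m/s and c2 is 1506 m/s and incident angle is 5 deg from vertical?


sin(theta2) = (c2/c1)*sin(theta1) = (1506/1502)*sin(5 deg) = 0.08739
theta2 = arcsin(0.08739) = 5.01

5.01 deg


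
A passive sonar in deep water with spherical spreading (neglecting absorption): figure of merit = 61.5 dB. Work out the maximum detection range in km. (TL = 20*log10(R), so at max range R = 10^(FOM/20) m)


1.19 km


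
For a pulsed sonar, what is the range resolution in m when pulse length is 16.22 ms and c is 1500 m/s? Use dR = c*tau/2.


12.165 m


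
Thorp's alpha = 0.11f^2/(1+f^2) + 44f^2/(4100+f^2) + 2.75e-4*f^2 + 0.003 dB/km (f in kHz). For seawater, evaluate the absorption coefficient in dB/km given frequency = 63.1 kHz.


22.886 dB/km


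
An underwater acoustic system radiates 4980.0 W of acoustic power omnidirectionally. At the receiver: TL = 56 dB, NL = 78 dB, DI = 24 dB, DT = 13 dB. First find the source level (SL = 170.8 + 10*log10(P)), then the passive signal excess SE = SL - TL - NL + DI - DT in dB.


Step 1: SL = 170.8 + 10*log10(4980.0) = 207.77 dB
Step 2: SE = SL - TL - NL + DI - DT = 207.77 - 56 - 78 + 24 - 13 = 84.77

84.77 dB


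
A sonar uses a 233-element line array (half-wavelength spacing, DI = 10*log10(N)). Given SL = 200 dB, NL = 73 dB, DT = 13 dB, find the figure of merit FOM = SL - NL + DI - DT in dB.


Step 1: DI = 10*log10(233) = 23.67 dB
Step 2: FOM = SL - NL + DI - DT = 200 - 73 + 23.67 - 13 = 137.67

137.67 dB


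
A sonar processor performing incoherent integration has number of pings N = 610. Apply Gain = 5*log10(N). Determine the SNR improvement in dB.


Gain = 5*log10(610) = 13.93

13.93 dB


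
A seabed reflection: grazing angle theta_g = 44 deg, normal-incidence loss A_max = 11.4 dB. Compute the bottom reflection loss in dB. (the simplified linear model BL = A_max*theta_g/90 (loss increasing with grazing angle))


BL = A_max * theta_g / 90 = 11.4 * 44 / 90 = 5.57

5.57 dB


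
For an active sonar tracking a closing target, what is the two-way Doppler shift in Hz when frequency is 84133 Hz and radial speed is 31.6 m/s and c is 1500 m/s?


fd = 2*f*v/c = 2 * 84133 * 31.6 / 1500 = 3544.8

3544.8 Hz


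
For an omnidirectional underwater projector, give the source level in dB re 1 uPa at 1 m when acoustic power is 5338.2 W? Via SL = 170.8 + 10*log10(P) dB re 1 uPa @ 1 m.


SL = 170.8 + 10*log10(5338.2) = 170.8 + 37.27 = 208.07

208.07 dB


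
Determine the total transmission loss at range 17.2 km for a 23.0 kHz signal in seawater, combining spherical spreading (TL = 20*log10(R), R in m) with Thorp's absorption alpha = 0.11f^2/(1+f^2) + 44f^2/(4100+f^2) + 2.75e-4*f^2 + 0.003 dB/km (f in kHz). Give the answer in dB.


175.64 dB


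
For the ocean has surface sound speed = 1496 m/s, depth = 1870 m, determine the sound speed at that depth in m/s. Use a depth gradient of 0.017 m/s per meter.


1527.79 m/s


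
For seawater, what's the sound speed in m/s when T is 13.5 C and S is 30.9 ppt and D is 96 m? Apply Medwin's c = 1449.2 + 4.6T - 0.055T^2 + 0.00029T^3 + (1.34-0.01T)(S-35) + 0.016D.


c = 1449.2 + 4.6*13.5 - 0.055*13.5^2 + 0.00029*13.5^3 + (1.34 - 0.01*13.5)*(30.9 - 35) + 0.016*96 = 1498.59

1498.59 m/s


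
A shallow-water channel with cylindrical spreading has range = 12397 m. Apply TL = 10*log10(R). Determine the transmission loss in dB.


TL = 10*log10(12397) = 40.93

40.93 dB


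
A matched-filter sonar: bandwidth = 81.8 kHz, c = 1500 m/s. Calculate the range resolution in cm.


dR = c/(2*BW) = 1500 / (2 * 81.8e3) = 0.0092 m = 0.92 cm

0.92 cm


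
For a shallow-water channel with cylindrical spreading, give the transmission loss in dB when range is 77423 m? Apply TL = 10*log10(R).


48.89 dB


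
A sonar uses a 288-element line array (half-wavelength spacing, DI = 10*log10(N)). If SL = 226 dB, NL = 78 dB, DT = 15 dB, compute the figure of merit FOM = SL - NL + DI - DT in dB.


Step 1: DI = 10*log10(288) = 24.59 dB
Step 2: FOM = SL - NL + DI - DT = 226 - 78 + 24.59 - 15 = 157.59

157.59 dB


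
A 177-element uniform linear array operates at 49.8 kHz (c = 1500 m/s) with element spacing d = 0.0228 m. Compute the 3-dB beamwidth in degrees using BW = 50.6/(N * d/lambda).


Step 1: lambda = 1500/49800 = 0.03012 m
Step 2: d/lambda = 0.0228/0.03012 = 0.757
Step 3: BW = 50.6/(N * d/lambda) = 50.6/(177 * 0.757) = 0.38

0.38 deg


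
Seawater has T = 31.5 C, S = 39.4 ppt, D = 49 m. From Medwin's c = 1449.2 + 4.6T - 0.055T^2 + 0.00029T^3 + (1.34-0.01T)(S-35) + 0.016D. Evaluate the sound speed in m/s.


c = 1449.2 + 4.6*31.5 - 0.055*31.5^2 + 0.00029*31.5^3 + (1.34 - 0.01*31.5)*(39.4 - 35) + 0.016*49 = 1553.88

1553.88 m/s


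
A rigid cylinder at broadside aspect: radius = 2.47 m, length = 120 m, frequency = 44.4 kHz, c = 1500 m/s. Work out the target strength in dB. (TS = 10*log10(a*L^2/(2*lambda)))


lambda = 1500/44400 = 0.03378 m
TS = 10*log10(2.47*120^2/(2*0.03378)) = 57.21

57.21 dB


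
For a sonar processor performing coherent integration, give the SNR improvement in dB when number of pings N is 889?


29.49 dB


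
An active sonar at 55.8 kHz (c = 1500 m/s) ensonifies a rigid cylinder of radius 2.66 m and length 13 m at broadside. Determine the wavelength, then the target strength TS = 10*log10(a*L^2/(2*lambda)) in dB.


Step 1: lambda = c/f = 1500/55800 = 0.02688 m
Step 2: TS = 10*log10(a*L^2/(2*lambda)) = 10*log10(2.66*13^2/(2*0.02688)) = 39.22

39.22 dB


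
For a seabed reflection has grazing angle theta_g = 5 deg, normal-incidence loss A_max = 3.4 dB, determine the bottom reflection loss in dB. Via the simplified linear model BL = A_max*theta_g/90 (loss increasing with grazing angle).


BL = A_max * theta_g / 90 = 3.4 * 5 / 90 = 0.19

0.19 dB


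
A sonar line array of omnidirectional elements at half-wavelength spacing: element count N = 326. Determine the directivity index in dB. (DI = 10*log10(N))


DI = 10*log10(326) = 25.13

25.13 dB


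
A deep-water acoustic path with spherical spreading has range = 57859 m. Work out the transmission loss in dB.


TL = 20*log10(57859) = 95.25

95.25 dB


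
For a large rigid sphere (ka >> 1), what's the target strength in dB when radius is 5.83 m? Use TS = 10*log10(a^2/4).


9.29 dB


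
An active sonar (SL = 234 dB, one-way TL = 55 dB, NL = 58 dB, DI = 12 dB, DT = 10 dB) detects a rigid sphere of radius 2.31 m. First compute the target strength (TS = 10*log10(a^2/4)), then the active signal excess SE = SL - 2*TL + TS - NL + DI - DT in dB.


Step 1: TS = 10*log10(2.31^2/4) = 1.25 dB
Step 2: SE = SL - 2*TL + TS - NL + DI - DT = 234 - 2*55 + (1.25) - 58 + 12 - 10 = 69.25

69.25 dB


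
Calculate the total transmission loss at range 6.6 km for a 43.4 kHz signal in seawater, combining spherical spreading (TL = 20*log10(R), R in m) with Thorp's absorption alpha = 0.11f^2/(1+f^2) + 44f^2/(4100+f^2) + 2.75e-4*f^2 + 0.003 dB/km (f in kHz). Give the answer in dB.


Step 1 (Thorp): alpha = 0.11*1883.56/(1+1883.56) + 44*1883.56/(4100+1883.56) + 2.75e-4*1883.56 + 0.003 = 14.4816 dB/km
Step 2: TL_spread = 20*log10(6600) = 76.39 dB
Step 3: TL_abs = alpha*R = 14.4816 * 6.6 = 95.58 dB
Step 4: TL_total = 76.39 + 95.58 = 171.97

171.97 dB


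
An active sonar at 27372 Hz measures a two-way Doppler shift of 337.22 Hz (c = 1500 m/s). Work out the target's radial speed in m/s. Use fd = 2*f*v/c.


9.24 m/s


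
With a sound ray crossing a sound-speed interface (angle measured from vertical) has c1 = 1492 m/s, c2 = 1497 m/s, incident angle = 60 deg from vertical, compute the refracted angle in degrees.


sin(theta2) = (c2/c1)*sin(theta1) = (1497/1492)*sin(60 deg) = 0.86893
theta2 = arcsin(0.86893) = 60.33

60.33 deg


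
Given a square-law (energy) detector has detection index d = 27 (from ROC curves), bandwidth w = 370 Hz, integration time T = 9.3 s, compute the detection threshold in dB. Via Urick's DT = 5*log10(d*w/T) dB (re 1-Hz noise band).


DT = 5*log10(d*w/T) = 5*log10(27 * 370 / 9.3) = 5*log10(1074.19) = 15.16

15.16 dB


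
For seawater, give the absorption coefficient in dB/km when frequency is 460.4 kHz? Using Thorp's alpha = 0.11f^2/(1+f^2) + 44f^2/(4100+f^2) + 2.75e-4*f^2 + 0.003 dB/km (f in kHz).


101.569 dB/km


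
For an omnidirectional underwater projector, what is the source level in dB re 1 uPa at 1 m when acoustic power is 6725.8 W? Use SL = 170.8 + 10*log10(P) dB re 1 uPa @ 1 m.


209.08 dB


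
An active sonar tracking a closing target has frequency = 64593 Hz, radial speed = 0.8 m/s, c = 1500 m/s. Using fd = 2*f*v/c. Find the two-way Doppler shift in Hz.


fd = 2*f*v/c = 2 * 64593 * 0.8 / 1500 = 68.9

68.9 Hz


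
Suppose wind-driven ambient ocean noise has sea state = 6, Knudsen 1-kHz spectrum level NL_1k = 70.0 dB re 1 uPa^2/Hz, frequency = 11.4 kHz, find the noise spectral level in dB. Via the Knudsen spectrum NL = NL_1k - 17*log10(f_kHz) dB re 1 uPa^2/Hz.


NL = NL_1k - 17*log10(f_kHz) = 70.0 - 17*log10(11.4) = 70.0 - (17.97) = 52.03

52.03 dB


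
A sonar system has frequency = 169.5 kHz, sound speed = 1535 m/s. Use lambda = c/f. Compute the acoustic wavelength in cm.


lambda = c/f = 1535 / 169500 = 0.0091 m = 0.91 cm

0.91 cm


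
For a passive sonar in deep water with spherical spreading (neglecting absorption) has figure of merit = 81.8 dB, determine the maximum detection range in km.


At max range FOM = TL, so 20*log10(R) = 81.8
R = 10^(81.8/20) = 12302.69 m = 12.3 km

12.3 km


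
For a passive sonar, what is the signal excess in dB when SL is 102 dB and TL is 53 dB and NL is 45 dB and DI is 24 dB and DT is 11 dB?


SE = SL - TL - NL + DI - DT = 102 - 53 - 45 + 24 - 11 = 17

17 dB


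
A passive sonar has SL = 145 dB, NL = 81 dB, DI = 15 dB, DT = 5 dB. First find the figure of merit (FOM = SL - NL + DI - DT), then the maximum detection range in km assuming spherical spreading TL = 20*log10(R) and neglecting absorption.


Step 1: FOM = SL - NL + DI - DT = 145 - 81 + 15 - 5 = 74 dB
Step 2: at max range FOM = TL = 20*log10(R), so R = 10^(74/20) = 5011.87 m = 5.01 km

5.01 km


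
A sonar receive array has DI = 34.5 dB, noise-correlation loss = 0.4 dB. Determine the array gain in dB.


AG = DI - L_corr = 34.5 - 0.4 = 34.1

34.1 dB


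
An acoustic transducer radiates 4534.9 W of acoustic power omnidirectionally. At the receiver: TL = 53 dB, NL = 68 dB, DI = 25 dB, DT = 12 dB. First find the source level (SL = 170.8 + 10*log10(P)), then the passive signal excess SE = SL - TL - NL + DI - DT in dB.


Step 1: SL = 170.8 + 10*log10(4534.9) = 207.37 dB
Step 2: SE = SL - TL - NL + DI - DT = 207.37 - 53 - 68 + 25 - 12 = 99.37

99.37 dB


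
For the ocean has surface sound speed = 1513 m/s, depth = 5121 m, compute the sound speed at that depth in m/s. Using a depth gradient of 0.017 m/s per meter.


c = 1513 + 0.017 * 5121 = 1600.057

1600.057 m/s


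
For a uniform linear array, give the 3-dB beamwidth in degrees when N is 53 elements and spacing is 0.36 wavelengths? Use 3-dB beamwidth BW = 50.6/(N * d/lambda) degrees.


2.65 deg


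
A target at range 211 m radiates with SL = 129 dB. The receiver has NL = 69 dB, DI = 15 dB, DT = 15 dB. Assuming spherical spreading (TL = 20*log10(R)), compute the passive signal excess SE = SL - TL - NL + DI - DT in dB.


13.51 dB


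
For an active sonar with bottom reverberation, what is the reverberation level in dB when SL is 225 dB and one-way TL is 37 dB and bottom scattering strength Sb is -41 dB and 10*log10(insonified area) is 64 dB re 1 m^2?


174 dB


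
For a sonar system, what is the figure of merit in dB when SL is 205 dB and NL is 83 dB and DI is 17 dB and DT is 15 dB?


124 dB


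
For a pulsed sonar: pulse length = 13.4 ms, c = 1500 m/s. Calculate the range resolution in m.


10.05 m


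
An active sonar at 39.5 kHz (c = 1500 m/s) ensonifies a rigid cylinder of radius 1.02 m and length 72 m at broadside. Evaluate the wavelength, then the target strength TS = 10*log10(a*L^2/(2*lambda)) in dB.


Step 1: lambda = c/f = 1500/39500 = 0.03797 m
Step 2: TS = 10*log10(a*L^2/(2*lambda)) = 10*log10(1.02*72^2/(2*0.03797)) = 48.43

48.43 dB


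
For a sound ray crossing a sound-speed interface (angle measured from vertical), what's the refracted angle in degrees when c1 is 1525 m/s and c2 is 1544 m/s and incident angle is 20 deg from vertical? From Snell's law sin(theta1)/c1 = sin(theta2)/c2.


20.26 deg


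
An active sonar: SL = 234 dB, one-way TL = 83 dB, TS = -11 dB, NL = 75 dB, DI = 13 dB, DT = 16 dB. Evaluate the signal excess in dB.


SE = SL - 2*TL + TS - NL + DI - DT = 234 - 2*83 + (-11) - 75 + 13 - 16 = -21

-21 dB


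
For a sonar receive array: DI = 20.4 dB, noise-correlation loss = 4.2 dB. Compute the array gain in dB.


AG = DI - L_corr = 20.4 - 4.2 = 16.2

16.2 dB


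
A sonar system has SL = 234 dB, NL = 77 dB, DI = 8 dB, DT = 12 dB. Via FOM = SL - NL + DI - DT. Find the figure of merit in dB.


153 dB


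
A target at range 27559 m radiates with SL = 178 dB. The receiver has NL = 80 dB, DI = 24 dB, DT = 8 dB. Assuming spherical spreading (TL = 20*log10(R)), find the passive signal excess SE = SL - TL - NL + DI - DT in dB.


Step 1: TL = 20*log10(27559) = 88.81 dB
Step 2: SE = 178 - 88.81 - 80 + 24 - 8 = 25.19

25.19 dB


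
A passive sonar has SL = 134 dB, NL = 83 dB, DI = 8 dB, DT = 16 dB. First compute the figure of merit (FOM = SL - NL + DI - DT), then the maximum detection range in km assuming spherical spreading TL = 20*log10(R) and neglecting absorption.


Step 1: FOM = SL - NL + DI - DT = 134 - 83 + 8 - 16 = 43 dB
Step 2: at max range FOM = TL = 20*log10(R), so R = 10^(43/20) = 141.25 m = 0.14 km

0.14 km


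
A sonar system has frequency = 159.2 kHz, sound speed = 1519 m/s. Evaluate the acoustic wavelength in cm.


lambda = c/f = 1519 / 159200 = 0.0095 m = 0.95 cm

0.95 cm


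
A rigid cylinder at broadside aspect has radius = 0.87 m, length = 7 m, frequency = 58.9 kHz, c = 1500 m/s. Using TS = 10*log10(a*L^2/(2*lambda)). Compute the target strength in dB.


lambda = 1500/58900 = 0.02547 m
TS = 10*log10(0.87*7^2/(2*0.02547)) = 29.23

29.23 dB


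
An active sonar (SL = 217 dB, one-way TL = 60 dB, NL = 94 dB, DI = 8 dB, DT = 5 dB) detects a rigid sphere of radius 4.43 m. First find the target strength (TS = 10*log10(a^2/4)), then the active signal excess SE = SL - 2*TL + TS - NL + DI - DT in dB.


Step 1: TS = 10*log10(4.43^2/4) = 6.91 dB
Step 2: SE = SL - 2*TL + TS - NL + DI - DT = 217 - 2*60 + (6.91) - 94 + 8 - 5 = 12.91

12.91 dB


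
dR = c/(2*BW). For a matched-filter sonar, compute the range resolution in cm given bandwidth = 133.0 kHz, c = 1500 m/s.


dR = c/(2*BW) = 1500 / (2 * 133.0e3) = 0.0056 m = 0.56 cm

0.56 cm


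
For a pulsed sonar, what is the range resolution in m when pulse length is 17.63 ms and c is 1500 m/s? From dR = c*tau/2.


13.2225 m


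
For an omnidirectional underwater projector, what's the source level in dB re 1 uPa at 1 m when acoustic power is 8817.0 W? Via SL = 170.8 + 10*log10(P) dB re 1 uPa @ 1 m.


210.25 dB


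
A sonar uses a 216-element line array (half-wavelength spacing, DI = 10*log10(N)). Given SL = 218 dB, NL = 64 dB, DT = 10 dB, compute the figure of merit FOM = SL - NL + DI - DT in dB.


Step 1: DI = 10*log10(216) = 23.34 dB
Step 2: FOM = SL - NL + DI - DT = 218 - 64 + 23.34 - 10 = 167.34

167.34 dB


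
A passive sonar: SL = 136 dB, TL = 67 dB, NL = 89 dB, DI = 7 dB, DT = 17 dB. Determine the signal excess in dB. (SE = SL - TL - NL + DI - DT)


SE = SL - TL - NL + DI - DT = 136 - 67 - 89 + 7 - 17 = -30

-30 dB


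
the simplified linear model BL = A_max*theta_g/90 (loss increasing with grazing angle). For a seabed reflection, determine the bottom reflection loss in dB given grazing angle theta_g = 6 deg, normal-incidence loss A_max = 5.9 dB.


BL = A_max * theta_g / 90 = 5.9 * 6 / 90 = 0.39

0.39 dB


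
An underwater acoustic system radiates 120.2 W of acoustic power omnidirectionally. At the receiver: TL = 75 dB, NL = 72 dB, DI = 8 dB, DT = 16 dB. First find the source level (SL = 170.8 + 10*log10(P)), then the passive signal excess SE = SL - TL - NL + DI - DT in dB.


Step 1: SL = 170.8 + 10*log10(120.2) = 191.6 dB
Step 2: SE = SL - TL - NL + DI - DT = 191.6 - 75 - 72 + 8 - 16 = 36.6

36.6 dB


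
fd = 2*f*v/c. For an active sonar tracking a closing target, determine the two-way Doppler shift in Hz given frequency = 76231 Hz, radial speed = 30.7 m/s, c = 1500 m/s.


fd = 2*f*v/c = 2 * 76231 * 30.7 / 1500 = 3120.39

3120.39 Hz


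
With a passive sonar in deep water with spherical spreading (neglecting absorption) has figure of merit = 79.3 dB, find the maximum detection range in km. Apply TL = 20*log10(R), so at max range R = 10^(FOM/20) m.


At max range FOM = TL, so 20*log10(R) = 79.3
R = 10^(79.3/20) = 9225.71 m = 9.23 km

9.23 km


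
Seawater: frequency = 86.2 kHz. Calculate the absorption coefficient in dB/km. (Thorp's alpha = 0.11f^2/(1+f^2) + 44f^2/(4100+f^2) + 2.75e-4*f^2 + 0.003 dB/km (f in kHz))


f^2 = 7430.44
alpha = 0.11*7430.44/(1+7430.44) + 44*7430.44/(4100+7430.44) + 2.75e-4*7430.44 + 0.003 = 30.511

30.511 dB/km


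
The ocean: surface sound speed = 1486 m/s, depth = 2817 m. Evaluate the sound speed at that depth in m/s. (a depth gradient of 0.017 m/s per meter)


c = 1486 + 0.017 * 2817 = 1533.889

1533.889 m/s


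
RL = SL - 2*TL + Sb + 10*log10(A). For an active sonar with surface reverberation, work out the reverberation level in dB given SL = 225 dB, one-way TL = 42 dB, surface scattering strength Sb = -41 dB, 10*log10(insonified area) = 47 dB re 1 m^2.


147 dB


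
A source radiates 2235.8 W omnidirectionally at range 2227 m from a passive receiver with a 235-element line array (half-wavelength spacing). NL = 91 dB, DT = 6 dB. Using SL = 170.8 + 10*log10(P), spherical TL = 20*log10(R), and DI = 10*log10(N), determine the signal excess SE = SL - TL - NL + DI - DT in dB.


64.05 dB


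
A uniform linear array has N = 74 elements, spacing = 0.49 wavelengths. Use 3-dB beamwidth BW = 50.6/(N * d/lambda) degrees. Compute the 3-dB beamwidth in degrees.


BW = 50.6 / (74 * 0.49) = 50.6 / 36.26 = 1.4

1.4 deg


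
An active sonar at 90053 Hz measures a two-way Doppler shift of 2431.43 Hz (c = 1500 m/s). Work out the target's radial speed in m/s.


20.25 m/s


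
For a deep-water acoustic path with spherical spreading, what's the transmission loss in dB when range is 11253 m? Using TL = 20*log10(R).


81.03 dB


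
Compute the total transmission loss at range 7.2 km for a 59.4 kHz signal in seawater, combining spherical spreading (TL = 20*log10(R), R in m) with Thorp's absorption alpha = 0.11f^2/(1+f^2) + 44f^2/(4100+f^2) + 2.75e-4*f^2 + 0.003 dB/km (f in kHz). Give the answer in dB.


231.48 dB


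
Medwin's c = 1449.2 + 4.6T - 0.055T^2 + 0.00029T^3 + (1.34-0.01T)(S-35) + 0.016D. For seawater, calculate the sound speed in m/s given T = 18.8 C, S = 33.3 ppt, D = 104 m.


c = 1449.2 + 4.6*18.8 - 0.055*18.8^2 + 0.00029*18.8^3 + (1.34 - 0.01*18.8)*(33.3 - 35) + 0.016*104 = 1517.87

1517.87 m/s


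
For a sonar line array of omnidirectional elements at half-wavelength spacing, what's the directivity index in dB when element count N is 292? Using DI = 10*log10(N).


24.65 dB


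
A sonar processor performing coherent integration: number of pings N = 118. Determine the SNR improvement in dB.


20.72 dB


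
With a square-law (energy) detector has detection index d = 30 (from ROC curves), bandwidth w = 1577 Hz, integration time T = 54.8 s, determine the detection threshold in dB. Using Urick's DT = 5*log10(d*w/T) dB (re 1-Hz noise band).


DT = 5*log10(d*w/T) = 5*log10(30 * 1577 / 54.8) = 5*log10(863.32) = 14.68

14.68 dB


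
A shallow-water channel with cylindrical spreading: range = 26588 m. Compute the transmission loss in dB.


TL = 10*log10(26588) = 44.25

44.25 dB


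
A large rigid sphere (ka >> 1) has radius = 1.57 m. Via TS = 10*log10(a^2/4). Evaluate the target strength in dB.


TS = 10*log10(1.57^2 / 4) = 10*log10(0.616225) = -2.1

-2.1 dB


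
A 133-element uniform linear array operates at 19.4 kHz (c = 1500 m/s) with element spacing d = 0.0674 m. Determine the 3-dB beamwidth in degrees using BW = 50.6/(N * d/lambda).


Step 1: lambda = 1500/19400 = 0.07732 m
Step 2: d/lambda = 0.0674/0.07732 = 0.8717
Step 3: BW = 50.6/(N * d/lambda) = 50.6/(133 * 0.8717) = 0.44

0.44 deg


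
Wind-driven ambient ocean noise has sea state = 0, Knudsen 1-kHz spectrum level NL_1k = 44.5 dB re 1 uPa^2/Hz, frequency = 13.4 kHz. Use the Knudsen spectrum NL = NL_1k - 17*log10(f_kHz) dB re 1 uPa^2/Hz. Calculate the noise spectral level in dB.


NL = NL_1k - 17*log10(f_kHz) = 44.5 - 17*log10(13.4) = 44.5 - (19.16) = 25.34

25.34 dB


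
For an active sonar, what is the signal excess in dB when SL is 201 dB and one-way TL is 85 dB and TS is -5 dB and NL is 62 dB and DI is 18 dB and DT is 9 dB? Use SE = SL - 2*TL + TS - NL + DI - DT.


SE = SL - 2*TL + TS - NL + DI - DT = 201 - 2*85 + (-5) - 62 + 18 - 9 = -27

-27 dB


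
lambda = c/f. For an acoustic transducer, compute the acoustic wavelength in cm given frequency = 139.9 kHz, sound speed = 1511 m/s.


lambda = c/f = 1511 / 139900 = 0.0108 m = 1.08 cm

1.08 cm


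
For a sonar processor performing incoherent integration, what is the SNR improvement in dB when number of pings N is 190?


11.39 dB


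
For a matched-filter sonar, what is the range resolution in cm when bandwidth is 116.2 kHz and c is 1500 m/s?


dR = c/(2*BW) = 1500 / (2 * 116.2e3) = 0.0065 m = 0.65 cm

0.65 cm


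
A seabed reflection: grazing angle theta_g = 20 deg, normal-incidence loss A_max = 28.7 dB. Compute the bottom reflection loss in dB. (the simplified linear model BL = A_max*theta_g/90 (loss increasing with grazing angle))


6.38 dB


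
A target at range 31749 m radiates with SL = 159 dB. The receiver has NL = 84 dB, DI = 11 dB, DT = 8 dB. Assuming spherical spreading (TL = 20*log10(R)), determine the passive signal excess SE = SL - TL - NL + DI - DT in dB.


Step 1: TL = 20*log10(31749) = 90.03 dB
Step 2: SE = 159 - 90.03 - 84 + 11 - 8 = -12.03

-12.03 dB


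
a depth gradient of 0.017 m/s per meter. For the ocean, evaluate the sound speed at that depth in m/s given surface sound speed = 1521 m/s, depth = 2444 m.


c = 1521 + 0.017 * 2444 = 1562.548

1562.548 m/s


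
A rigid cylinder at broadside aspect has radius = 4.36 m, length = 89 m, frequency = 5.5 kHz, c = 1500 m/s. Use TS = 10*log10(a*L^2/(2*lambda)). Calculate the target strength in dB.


48.02 dB


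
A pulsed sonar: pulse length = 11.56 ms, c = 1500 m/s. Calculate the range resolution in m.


dR = c*tau/2 = 1500 * 11.56e-3 / 2 = 8.67

8.67 m


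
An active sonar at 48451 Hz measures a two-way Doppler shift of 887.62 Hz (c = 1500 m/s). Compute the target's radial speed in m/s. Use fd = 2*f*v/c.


From fd = 2*f*v/c, v = c*fd/(2*f) = 1500 * 887.62 / (2*48451) = 13.74

13.74 m/s


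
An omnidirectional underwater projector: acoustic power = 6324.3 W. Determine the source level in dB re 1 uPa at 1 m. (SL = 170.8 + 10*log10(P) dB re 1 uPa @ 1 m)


SL = 170.8 + 10*log10(6324.3) = 170.8 + 38.01 = 208.81

208.81 dB


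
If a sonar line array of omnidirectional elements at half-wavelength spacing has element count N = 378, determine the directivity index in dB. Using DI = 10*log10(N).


25.77 dB


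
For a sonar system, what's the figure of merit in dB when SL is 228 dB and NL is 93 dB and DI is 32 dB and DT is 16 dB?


FOM = SL - NL + DI - DT = 228 - 93 + 32 - 16 = 151

151 dB


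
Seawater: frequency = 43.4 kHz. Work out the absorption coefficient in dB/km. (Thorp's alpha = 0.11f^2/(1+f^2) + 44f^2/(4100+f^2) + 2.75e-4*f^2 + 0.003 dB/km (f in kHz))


14.482 dB/km


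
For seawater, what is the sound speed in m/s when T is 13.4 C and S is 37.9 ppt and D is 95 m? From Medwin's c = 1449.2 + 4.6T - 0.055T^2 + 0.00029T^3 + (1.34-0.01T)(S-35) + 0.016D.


c = 1449.2 + 4.6*13.4 - 0.055*13.4^2 + 0.00029*13.4^3 + (1.34 - 0.01*13.4)*(37.9 - 35) + 0.016*95 = 1506.68

1506.68 m/s


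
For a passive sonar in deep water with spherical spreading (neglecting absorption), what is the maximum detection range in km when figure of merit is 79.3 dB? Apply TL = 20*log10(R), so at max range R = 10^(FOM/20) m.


At max range FOM = TL, so 20*log10(R) = 79.3
R = 10^(79.3/20) = 9225.71 m = 9.23 km

9.23 km


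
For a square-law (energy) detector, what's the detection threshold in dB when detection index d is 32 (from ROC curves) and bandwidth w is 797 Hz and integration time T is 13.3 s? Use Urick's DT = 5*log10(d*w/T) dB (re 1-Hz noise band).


16.41 dB


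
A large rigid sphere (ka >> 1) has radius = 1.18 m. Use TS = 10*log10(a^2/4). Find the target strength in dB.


-4.58 dB


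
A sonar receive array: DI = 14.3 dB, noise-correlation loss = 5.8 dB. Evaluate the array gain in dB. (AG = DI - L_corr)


AG = DI - L_corr = 14.3 - 5.8 = 8.5

8.5 dB


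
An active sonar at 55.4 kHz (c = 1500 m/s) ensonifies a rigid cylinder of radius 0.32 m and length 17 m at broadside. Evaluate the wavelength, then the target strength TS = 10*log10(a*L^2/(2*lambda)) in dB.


Step 1: lambda = c/f = 1500/55400 = 0.02708 m
Step 2: TS = 10*log10(a*L^2/(2*lambda)) = 10*log10(0.32*17^2/(2*0.02708)) = 32.32

32.32 dB


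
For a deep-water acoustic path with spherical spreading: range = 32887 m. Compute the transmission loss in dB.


TL = 20*log10(32887) = 90.34

90.34 dB


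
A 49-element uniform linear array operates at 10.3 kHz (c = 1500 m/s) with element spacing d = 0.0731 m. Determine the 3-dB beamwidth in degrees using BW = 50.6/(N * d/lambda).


2.06 deg


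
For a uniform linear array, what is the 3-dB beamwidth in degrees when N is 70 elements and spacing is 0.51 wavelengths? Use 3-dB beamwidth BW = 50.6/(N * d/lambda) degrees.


1.42 deg


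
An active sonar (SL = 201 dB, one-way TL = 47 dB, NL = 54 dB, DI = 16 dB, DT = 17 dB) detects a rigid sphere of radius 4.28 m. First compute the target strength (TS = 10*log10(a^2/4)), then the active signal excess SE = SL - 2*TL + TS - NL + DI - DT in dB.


Step 1: TS = 10*log10(4.28^2/4) = 6.61 dB
Step 2: SE = SL - 2*TL + TS - NL + DI - DT = 201 - 2*47 + (6.61) - 54 + 16 - 17 = 58.61

58.61 dB


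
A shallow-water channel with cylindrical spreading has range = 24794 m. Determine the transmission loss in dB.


TL = 10*log10(24794) = 43.94

43.94 dB


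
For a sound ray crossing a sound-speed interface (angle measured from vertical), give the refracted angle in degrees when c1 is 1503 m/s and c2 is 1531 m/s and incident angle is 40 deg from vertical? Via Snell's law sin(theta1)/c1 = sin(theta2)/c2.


sin(theta2) = (c2/c1)*sin(theta1) = (1531/1503)*sin(40 deg) = 0.65476
theta2 = arcsin(0.65476) = 40.9

40.9 deg


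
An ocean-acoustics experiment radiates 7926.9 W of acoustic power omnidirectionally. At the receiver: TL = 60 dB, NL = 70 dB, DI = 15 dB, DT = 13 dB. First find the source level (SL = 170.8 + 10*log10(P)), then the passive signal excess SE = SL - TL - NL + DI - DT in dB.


Step 1: SL = 170.8 + 10*log10(7926.9) = 209.79 dB
Step 2: SE = SL - TL - NL + DI - DT = 209.79 - 60 - 70 + 15 - 13 = 81.79

81.79 dB


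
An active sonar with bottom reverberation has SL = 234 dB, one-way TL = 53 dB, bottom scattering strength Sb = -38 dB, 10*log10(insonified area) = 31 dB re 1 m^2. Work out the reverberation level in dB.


121 dB


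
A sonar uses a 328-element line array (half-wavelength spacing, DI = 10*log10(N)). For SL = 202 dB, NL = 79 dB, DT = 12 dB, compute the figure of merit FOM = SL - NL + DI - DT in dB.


136.16 dB


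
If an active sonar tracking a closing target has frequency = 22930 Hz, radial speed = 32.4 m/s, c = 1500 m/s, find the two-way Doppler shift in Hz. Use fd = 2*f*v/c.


990.58 Hz


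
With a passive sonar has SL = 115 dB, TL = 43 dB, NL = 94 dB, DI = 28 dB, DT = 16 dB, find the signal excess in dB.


-10 dB


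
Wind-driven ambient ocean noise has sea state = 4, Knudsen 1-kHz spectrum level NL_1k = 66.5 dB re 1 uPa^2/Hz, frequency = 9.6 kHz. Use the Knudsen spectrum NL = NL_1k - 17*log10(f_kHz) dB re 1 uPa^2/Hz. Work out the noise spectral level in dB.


49.8 dB


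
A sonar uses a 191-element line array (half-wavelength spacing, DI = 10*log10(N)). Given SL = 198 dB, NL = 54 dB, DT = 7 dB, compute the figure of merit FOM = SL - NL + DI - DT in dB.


159.81 dB


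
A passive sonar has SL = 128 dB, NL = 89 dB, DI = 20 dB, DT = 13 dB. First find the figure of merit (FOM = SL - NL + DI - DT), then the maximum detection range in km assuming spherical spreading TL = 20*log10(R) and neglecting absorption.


Step 1: FOM = SL - NL + DI - DT = 128 - 89 + 20 - 13 = 46 dB
Step 2: at max range FOM = TL = 20*log10(R), so R = 10^(46/20) = 199.53 m = 0.2 km

0.2 km


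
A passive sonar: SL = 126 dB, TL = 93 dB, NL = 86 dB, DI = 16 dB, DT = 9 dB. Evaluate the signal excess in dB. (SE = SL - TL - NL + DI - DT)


SE = SL - TL - NL + DI - DT = 126 - 93 - 86 + 16 - 9 = -46

-46 dB


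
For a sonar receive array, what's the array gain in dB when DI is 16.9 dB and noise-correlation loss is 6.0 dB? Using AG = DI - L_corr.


AG = DI - L_corr = 16.9 - 6.0 = 10.9

10.9 dB


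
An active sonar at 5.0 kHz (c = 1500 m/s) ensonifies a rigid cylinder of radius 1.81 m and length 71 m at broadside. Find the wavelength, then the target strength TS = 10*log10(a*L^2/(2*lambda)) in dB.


Step 1: lambda = c/f = 1500/5000 = 0.3 m
Step 2: TS = 10*log10(a*L^2/(2*lambda)) = 10*log10(1.81*71^2/(2*0.3)) = 41.82

41.82 dB


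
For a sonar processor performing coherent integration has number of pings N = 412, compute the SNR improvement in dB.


Gain = 10*log10(412) = 26.15

26.15 dB


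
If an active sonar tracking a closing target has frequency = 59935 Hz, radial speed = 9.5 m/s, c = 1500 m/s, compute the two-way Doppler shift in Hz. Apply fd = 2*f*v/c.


fd = 2*f*v/c = 2 * 59935 * 9.5 / 1500 = 759.18

759.18 Hz


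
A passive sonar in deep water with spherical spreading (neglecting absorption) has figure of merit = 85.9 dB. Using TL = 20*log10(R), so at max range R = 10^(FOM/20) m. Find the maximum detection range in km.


At max range FOM = TL, so 20*log10(R) = 85.9
R = 10^(85.9/20) = 19724.23 m = 19.72 km

19.72 km


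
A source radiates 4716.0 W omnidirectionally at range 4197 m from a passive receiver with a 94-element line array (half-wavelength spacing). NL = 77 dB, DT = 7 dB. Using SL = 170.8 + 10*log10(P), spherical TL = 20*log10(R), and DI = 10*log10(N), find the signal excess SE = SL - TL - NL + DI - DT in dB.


Step 1: SL = 170.8 + 10*log10(4716.0) = 207.54 dB
Step 2: TL = 20*log10(4197) = 72.46 dB
Step 3: DI = 10*log10(94) = 19.73 dB
Step 4: SE = SL - TL - NL + DI - DT = 207.54 - 72.46 - 77 + 19.73 - 7 = 70.81

70.81 dB


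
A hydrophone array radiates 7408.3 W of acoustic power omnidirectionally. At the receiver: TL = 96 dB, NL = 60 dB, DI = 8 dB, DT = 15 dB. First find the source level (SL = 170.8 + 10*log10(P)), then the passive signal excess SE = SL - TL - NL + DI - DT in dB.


Step 1: SL = 170.8 + 10*log10(7408.3) = 209.5 dB
Step 2: SE = SL - TL - NL + DI - DT = 209.5 - 96 - 60 + 8 - 15 = 46.5

46.5 dB


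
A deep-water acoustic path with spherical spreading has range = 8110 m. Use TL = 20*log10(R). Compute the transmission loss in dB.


TL = 20*log10(8110) = 78.18

78.18 dB


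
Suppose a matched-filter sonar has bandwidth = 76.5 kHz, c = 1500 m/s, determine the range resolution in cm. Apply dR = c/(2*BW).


dR = c/(2*BW) = 1500 / (2 * 76.5e3) = 0.0098 m = 0.98 cm

0.98 cm


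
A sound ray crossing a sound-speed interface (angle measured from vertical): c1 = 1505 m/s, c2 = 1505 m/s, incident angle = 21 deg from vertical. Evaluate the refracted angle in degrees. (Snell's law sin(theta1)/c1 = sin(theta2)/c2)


sin(theta2) = (c2/c1)*sin(theta1) = (1505/1505)*sin(21 deg) = 0.35837
theta2 = arcsin(0.35837) = 21.0

21.0 deg


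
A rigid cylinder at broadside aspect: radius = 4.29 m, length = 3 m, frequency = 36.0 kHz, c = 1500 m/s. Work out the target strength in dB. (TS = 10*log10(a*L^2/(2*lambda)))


26.66 dB


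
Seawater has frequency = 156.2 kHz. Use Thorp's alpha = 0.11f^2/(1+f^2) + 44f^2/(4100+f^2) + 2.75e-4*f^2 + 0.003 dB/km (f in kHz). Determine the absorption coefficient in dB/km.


44.492 dB/km


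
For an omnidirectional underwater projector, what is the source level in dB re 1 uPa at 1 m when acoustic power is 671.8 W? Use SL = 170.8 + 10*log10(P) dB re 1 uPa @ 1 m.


SL = 170.8 + 10*log10(671.8) = 170.8 + 28.27 = 199.07

199.07 dB


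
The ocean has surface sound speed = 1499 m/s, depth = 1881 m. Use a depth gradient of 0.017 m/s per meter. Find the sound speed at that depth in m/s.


1530.977 m/s


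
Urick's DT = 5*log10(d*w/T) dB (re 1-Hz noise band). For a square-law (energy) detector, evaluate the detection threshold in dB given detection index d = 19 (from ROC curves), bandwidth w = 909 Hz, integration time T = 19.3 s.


DT = 5*log10(d*w/T) = 5*log10(19 * 909 / 19.3) = 5*log10(894.87) = 14.76

14.76 dB


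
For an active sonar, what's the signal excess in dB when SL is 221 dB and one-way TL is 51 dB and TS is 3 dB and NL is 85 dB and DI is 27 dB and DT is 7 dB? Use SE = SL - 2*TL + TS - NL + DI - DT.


SE = SL - 2*TL + TS - NL + DI - DT = 221 - 2*51 + (3) - 85 + 27 - 7 = 57

57 dB


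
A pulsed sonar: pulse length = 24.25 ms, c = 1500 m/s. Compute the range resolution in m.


dR = c*tau/2 = 1500 * 24.25e-3 / 2 = 18.1875

18.1875 m


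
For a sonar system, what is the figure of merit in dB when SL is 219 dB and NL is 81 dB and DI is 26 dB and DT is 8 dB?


FOM = SL - NL + DI - DT = 219 - 81 + 26 - 8 = 156

156 dB


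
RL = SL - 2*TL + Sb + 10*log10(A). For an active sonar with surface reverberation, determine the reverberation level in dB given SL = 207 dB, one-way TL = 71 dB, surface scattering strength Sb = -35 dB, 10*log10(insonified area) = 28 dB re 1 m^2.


RL = SL - 2*TL + Sb + 10*log10(A) = 207 - 2*71 + (-35) + 28 = 58

58 dB


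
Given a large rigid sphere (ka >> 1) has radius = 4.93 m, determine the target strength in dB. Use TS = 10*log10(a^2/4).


TS = 10*log10(4.93^2 / 4) = 10*log10(6.076225) = 7.84

7.84 dB
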